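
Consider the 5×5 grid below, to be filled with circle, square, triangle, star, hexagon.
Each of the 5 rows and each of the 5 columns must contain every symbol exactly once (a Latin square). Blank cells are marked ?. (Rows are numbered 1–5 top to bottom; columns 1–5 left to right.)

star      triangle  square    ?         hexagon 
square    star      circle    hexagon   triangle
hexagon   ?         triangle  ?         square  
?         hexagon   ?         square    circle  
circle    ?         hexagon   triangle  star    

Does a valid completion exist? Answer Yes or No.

No row or column among the givens repeats a symbol, and propagating forced cells runs into no contradiction.
One valid completion exists (for instance, star triangle square circle hexagon / square star circle hexagon triangle / hexagon circle triangle star square / triangle hexagon star square circle / circle square hexagon triangle star).

Yes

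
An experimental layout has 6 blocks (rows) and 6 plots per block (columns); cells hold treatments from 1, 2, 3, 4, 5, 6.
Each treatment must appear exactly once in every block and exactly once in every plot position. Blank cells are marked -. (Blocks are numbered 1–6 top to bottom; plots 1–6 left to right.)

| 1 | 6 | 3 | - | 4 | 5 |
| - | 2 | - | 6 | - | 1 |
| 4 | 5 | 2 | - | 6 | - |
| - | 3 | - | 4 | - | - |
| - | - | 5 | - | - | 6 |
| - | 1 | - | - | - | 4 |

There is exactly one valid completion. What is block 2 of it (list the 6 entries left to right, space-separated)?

Block 2, plot 3: block 2 has {1, 2, 6} and plot 3 has {2, 3, 5}, leaving only 4.
Block 1, plot 4: block 1 has {1, 3, 4, 5, 6} and plot 4 has {4, 6}, leaving only 2.
Block 3, plot 6: block 3 has {2, 4, 5, 6} and plot 6 has {1, 4, 5, 6}, leaving only 3.
Block 3, plot 4: block 3 has {2, 3, 4, 5, 6} and plot 4 has {2, 4, 6}, leaving only 1.
Block 4, plot 6: block 4 has {3, 4} and plot 6 has {1, 3, 4, 5, 6}, leaving only 2.
Block 5, plot 2: block 5 has {5, 6} and plot 2 has {1, 2, 3, 5, 6}, leaving only 4.
Block 5, plot 4: block 5 has {4, 5, 6} and plot 4 has {1, 2, 4, 6}, leaving only 3.
Block 5, plot 1: block 5 has {3, 4, 5, 6} and plot 1 has {1, 4}, leaving only 2.
Block 5, plot 5: block 5 has {2, 3, 4, 5, 6} and plot 5 has {4, 6}, leaving only 1.
Block 4, plot 5: block 4 has {2, 3, 4} and plot 5 has {1, 4, 6}, leaving only 5.
Block 2, plot 5: block 2 has {1, 2, 4, 6} and plot 5 has {1, 4, 5, 6}, leaving only 3.
Block 2, plot 1: block 2 has {1, 2, 3, 4, 6} and plot 1 has {1, 2, 4}, leaving only 5.
So block 2 reads: 5 2 4 6 3 1.

5 2 4 6 3 1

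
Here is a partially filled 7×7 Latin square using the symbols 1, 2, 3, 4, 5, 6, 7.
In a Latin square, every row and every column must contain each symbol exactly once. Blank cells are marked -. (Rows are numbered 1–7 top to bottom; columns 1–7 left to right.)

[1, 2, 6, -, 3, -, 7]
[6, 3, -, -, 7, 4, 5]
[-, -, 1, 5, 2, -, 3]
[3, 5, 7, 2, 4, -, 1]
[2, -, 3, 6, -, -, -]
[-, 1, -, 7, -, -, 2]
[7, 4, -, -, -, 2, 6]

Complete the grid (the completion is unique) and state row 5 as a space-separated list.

2 7 3 6 5 1 4

Row 5, column 2: row 5 has {2, 3, 6} and column 2 has {1, 2, 3, 4, 5}, leaving only 7.
Row 5, column 7: row 5 has {2, 3, 6, 7} and column 7 has {1, 2, 3, 5, 6, 7}, leaving only 4.
Row 1, column 4: row 1 has {1, 2, 3, 6, 7} and column 4 has {2, 5, 6, 7}, leaving only 4.
Row 1, column 6: row 1 has {1, 2, 3, 4, 6, 7} and column 6 has {2, 4}, leaving only 5.
Row 5, column 6: row 5 has {2, 3, 4, 6, 7} and column 6 has {2, 4, 5}, leaving only 1.
Row 5, column 5: row 5 has {1, 2, 3, 4, 6, 7} and column 5 has {2, 3, 4, 7}, leaving only 5.
So row 5 reads: 2 7 3 6 5 1 4.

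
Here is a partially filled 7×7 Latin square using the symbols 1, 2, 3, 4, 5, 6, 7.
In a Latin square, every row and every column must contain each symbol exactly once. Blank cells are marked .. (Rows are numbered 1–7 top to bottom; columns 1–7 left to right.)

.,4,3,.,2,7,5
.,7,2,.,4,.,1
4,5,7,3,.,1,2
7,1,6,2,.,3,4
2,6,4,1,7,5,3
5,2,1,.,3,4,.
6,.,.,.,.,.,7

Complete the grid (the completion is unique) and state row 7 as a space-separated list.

Row 7, column 2: row 7 has {6, 7} and column 2 has {1, 2, 4, 5, 6, 7}, leaving only 3.
Row 7, column 3: row 7 has {3, 6, 7} and column 3 has {1, 2, 3, 4, 6, 7}, leaving only 5.
Row 7, column 4: row 7 has {3, 5, 6, 7} and column 4 has {1, 2, 3}, leaving only 4.
Row 7, column 5: row 7 has {3, 4, 5, 6, 7} and column 5 has {2, 3, 4, 7}, leaving only 1.
Row 7, column 6: row 7 has {1, 3, 4, 5, 6, 7} and column 6 has {1, 3, 4, 5, 7}, leaving only 2.
So row 7 reads: 6 3 5 4 1 2 7.

6 3 5 4 1 2 7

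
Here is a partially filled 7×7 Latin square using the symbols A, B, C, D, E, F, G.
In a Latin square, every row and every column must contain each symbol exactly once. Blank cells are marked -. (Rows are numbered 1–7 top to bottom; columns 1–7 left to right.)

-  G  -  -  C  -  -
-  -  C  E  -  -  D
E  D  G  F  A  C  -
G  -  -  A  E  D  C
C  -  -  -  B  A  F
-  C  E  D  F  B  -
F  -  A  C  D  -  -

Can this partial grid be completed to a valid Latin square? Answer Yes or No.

Yes

No row or column among the givens repeats a symbol, and propagating forced cells runs into no contradiction.
One valid completion exists (for instance, D G F B C E A / B A C E G F D / E D G F A C B / G F B A E D C / C E D G B A F / A C E D F B G / F B A C D G E).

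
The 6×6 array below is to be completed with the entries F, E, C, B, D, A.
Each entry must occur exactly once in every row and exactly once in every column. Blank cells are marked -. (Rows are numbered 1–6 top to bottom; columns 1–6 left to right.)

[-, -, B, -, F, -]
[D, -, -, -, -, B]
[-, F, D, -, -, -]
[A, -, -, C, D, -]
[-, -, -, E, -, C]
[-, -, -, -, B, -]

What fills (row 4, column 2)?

B

Row 5, column 5: row 5 has {E, C} and column 5 has {F, B, D}, leaving only A.
Row 5, column 3: row 5 has {E, C, A} and column 3 has {B, D}, leaving only F.
Row 4, column 3: row 4 has {C, D, A} and column 3 has {F, B, D}, leaving only E.
Row 4 already has {E, C, D, A} and column 2 already has {F}, so row 4, column 2 must be B.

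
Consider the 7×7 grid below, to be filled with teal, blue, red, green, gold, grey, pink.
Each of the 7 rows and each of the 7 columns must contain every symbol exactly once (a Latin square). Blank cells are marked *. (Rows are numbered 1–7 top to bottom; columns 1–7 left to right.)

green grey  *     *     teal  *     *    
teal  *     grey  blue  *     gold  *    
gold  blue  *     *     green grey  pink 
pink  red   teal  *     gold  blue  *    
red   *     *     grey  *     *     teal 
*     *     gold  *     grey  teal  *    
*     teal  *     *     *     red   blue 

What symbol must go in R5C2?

Row 1, column 6: row 1 has {teal, green, grey} and column 6 has {teal, blue, red, gold, grey}, leaving only pink.
Row 3, column 3: row 3 has {blue, green, gold, grey, pink} and column 3 has {teal, gold, grey}, leaving only red.
Row 1, column 3: row 1 has {teal, green, grey, pink} and column 3 has {teal, red, gold, grey}, leaving only blue.
Row 3, column 4: row 3 has {blue, red, green, gold, grey, pink} and column 4 has {blue, grey}, leaving only teal.
Row 4, column 4: row 4 has {teal, blue, red, gold, pink} and column 4 has {teal, blue, grey}, leaving only green.
Row 4, column 7: row 4 has {teal, blue, red, green, gold, pink} and column 7 has {teal, blue, pink}, leaving only grey.
Row 5, column 6: row 5 has {teal, red, grey} and column 6 has {teal, blue, red, gold, grey, pink}, leaving only green.
Row 5, column 3: row 5 has {teal, red, green, grey} and column 3 has {teal, blue, red, gold, grey}, leaving only pink.
Row 5 already has {teal, red, green, grey, pink} and column 2 already has {teal, blue, red, grey}, so row 5, column 2 must be gold.

gold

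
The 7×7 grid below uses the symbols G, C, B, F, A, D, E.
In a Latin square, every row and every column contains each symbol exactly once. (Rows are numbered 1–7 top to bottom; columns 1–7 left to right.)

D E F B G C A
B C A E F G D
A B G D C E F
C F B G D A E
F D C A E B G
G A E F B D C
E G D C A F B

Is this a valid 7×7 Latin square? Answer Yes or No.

Each row is a permutation of the 7 symbols, and so is each column.

Yes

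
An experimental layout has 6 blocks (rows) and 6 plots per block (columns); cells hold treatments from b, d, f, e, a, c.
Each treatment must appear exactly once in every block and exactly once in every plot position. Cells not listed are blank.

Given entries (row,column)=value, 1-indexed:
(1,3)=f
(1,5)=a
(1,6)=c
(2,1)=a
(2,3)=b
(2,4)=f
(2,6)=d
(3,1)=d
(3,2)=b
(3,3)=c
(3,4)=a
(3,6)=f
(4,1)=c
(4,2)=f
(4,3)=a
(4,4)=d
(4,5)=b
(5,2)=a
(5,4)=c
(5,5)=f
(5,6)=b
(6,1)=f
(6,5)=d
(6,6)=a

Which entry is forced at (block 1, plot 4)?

Block 3, plot 5: block 3 has {b, d, f, a, c} and plot 5 has {b, d, f, a}, leaving only e.
Block 2, plot 5: block 2 has {b, d, f, a} and plot 5 has {b, d, f, e, a}, leaving only c.
Block 2, plot 2: block 2 has {b, d, f, a, c} and plot 2 has {b, f, a}, leaving only e.
Block 1, plot 2: block 1 has {f, a, c} and plot 2 has {b, f, e, a}, leaving only d.
Block 4, plot 6: block 4 has {b, d, f, a, c} and plot 6 has {b, d, f, a, c}, leaving only e.
Block 5, plot 1: block 5 has {b, f, a, c} and plot 1 has {d, f, a, c}, leaving only e.
Block 1, plot 1: block 1 has {d, f, a, c} and plot 1 has {d, f, e, a, c}, leaving only b.
Block 1 already has {b, d, f, a, c} and plot 4 already has {d, f, a, c}, so block 1, plot 4 must be e.

e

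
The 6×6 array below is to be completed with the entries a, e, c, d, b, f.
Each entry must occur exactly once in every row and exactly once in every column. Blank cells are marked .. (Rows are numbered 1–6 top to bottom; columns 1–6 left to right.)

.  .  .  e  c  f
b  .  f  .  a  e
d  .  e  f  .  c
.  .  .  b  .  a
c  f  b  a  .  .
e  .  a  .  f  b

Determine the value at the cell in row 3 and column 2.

a

Row 1, column 1: row 1 has {e, c, f} and column 1 has {e, c, d, b}, leaving only a.
Row 1, column 3: row 1 has {a, e, c, f} and column 3 has {a, e, b, f}, leaving only d.
Row 1, column 2: row 1 has {a, e, c, d, f} and column 2 has {f}, leaving only b.
Row 3 already has {e, c, d, f} and column 2 already has {b, f}, so row 3, column 2 must be a.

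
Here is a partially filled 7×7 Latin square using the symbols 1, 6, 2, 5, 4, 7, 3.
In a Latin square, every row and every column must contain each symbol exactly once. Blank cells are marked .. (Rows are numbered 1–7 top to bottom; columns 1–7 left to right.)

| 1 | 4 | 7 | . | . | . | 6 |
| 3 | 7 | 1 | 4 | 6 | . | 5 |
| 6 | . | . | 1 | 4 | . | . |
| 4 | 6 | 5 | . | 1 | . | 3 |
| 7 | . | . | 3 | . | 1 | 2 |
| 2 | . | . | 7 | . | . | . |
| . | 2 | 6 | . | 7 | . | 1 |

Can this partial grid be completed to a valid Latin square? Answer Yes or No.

No

Row 2, column 6: row 2 has {1, 6, 5, 4, 7, 3} and column 6 has {1}, so it must be 2.
Row 3, column 7: row 3 has {1, 6, 4} and column 7 has {1, 6, 2, 5, 3}, so it must be 7.
Row 4, column 4: row 4 has {1, 6, 5, 4, 3} and column 4 has {1, 4, 7, 3}, so it must be 2.
Row 1, column 4: row 1 has {1, 6, 4, 7} and column 4 has {1, 2, 4, 7, 3}, so it must be 5.
Now row 7, column 4: row 7 together with column 4 already contain {1, 6, 2, 5, 4, 7, 3} — every symbol — so nothing can go there. The grid has no valid completion.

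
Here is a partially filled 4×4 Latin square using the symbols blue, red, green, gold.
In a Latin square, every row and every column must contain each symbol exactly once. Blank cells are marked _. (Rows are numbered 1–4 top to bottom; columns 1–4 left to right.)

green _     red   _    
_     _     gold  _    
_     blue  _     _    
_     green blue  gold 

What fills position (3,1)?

gold

Row 1, column 2: row 1 has {red, green} and column 2 has {blue, green}, leaving only gold.
Row 1, column 4: row 1 has {red, green, gold} and column 4 has {gold}, leaving only blue.
Row 2, column 2: row 2 has {gold} and column 2 has {blue, green, gold}, leaving only red.
Row 2, column 1: row 2 has {red, gold} and column 1 has {green}, leaving only blue.
Row 2, column 4: row 2 has {blue, red, gold} and column 4 has {blue, gold}, leaving only green.
Row 3, column 3: row 3 has {blue} and column 3 has {blue, red, gold}, leaving only green.
Row 3, column 4: row 3 has {blue, green} and column 4 has {blue, green, gold}, leaving only red.
Row 3 already has {blue, red, green} and column 1 already has {blue, green}, so row 3, column 1 must be gold.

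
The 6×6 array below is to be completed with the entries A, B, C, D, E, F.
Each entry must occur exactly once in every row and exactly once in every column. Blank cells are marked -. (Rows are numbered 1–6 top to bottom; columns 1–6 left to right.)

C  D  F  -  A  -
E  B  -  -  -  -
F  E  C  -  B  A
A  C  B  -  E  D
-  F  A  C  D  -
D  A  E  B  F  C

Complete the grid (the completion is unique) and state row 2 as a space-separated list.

E B D A C F

Row 2, column 3: row 2 has {B, E} and column 3 has {A, B, C, E, F}, leaving only D.
Row 2, column 5: row 2 has {B, D, E} and column 5 has {A, B, D, E, F}, leaving only C.
Row 2, column 6: row 2 has {B, C, D, E} and column 6 has {A, C, D}, leaving only F.
Row 2, column 4: row 2 has {B, C, D, E, F} and column 4 has {B, C}, leaving only A.
So row 2 reads: E B D A C F.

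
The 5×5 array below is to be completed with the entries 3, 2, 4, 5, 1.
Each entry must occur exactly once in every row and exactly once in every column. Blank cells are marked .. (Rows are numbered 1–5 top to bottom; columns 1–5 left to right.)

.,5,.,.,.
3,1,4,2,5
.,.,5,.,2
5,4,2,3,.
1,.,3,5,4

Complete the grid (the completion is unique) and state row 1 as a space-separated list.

Row 1, column 3: row 1 has {5} and column 3 has {3, 2, 4, 5}, leaving only 1.
Row 1, column 4: row 1 has {5, 1} and column 4 has {3, 2, 5}, leaving only 4.
Row 1, column 1: row 1 has {4, 5, 1} and column 1 has {3, 5, 1}, leaving only 2.
Row 1, column 5: row 1 has {2, 4, 5, 1} and column 5 has {2, 4, 5}, leaving only 3.
So row 1 reads: 2 5 1 4 3.

2 5 1 4 3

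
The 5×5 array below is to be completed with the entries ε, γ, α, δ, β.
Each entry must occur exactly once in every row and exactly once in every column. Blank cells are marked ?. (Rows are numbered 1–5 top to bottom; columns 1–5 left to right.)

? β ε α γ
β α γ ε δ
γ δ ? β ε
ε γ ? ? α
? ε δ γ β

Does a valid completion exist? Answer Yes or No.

No row or column among the givens repeats a symbol, and propagating forced cells runs into no contradiction.
One valid completion exists (for instance, δ β ε α γ / β α γ ε δ / γ δ α β ε / ε γ β δ α / α ε δ γ β).

Yes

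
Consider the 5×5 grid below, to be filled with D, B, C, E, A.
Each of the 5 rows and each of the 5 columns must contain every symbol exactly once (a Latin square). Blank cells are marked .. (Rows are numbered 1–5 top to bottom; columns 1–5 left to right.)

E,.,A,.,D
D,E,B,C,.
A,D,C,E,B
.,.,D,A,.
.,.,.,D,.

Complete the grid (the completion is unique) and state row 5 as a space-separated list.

Row 5, column 3: row 5 has {D} and column 3 has {D, B, C, A}, leaving only E.
Row 1, column 4: row 1 has {D, E, A} and column 4 has {D, C, E, A}, leaving only B.
Row 1, column 2: row 1 has {D, B, E, A} and column 2 has {D, E}, leaving only C.
Row 2, column 5: row 2 has {D, B, C, E} and column 5 has {D, B}, leaving only A.
Row 5, column 5: row 5 has {D, E} and column 5 has {D, B, A}, leaving only C.
Row 5, column 1: row 5 has {D, C, E} and column 1 has {D, E, A}, leaving only B.
Row 5, column 2: row 5 has {D, B, C, E} and column 2 has {D, C, E}, leaving only A.
So row 5 reads: B A E D C.

B A E D C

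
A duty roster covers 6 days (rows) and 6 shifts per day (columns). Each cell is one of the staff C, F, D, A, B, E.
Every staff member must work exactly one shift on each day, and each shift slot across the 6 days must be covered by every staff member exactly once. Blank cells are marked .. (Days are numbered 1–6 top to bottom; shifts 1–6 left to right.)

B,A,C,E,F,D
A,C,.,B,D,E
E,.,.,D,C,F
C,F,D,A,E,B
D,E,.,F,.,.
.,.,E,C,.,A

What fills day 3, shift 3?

A

Day 2, shift 3: day 2 has {C, D, A, B, E} and shift 3 has {C, D, E}, leaving only F.
Day 3, shift 2: day 3 has {C, F, D, E} and shift 2 has {C, F, A, E}, leaving only B.
Day 3 already has {C, F, D, B, E} and shift 3 already has {C, F, D, E}, so day 3, shift 3 must be A.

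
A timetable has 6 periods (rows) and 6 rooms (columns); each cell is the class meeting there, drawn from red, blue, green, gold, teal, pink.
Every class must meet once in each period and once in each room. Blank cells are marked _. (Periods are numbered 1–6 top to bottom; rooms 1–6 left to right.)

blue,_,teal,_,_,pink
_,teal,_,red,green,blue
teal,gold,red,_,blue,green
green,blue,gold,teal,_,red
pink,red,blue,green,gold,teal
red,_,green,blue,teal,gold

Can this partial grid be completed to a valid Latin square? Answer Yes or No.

Yes

No period or room among the givens repeats a symbol, and propagating forced cells runs into no contradiction.
One valid completion exists (for instance, blue green teal gold red pink / gold teal pink red green blue / teal gold red pink blue green / green blue gold teal pink red / pink red blue green gold teal / red pink green blue teal gold).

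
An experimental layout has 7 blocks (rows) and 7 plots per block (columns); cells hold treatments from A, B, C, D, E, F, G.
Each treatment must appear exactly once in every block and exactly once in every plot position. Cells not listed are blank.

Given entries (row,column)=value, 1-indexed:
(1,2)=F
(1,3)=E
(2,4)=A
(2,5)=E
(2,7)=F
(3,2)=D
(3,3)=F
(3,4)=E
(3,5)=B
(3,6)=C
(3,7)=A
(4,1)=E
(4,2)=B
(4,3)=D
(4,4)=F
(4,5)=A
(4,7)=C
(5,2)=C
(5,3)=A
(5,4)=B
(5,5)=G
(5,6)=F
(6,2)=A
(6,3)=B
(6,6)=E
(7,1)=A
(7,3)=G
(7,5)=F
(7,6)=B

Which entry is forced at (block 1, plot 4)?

Block 2, plot 2: block 2 has {A, E, F} and plot 2 has {A, B, C, D, F}, leaving only G.
Block 2, plot 3: block 2 has {A, E, F, G} and plot 3 has {A, B, D, E, F, G}, leaving only C.
Block 2, plot 6: block 2 has {A, C, E, F, G} and plot 6 has {B, C, E, F}, leaving only D.
Block 2, plot 1: block 2 has {A, C, D, E, F, G} and plot 1 has {A, E}, leaving only B.
Block 3, plot 1: block 3 has {A, B, C, D, E, F} and plot 1 has {A, B, E}, leaving only G.
Block 4, plot 6: block 4 has {A, B, C, D, E, F} and plot 6 has {B, C, D, E, F}, leaving only G.
Block 1, plot 6: block 1 has {E, F} and plot 6 has {B, C, D, E, F, G}, leaving only A.
Block 5, plot 1: block 5 has {A, B, C, F, G} and plot 1 has {A, B, E, G}, leaving only D.
Block 1, plot 1: block 1 has {A, E, F} and plot 1 has {A, B, D, E, G}, leaving only C.
Block 1, plot 5: block 1 has {A, C, E, F} and plot 5 has {A, B, E, F, G}, leaving only D.
Block 1 already has {A, C, D, E, F} and plot 4 already has {A, B, E, F}, so block 1, plot 4 must be G.

G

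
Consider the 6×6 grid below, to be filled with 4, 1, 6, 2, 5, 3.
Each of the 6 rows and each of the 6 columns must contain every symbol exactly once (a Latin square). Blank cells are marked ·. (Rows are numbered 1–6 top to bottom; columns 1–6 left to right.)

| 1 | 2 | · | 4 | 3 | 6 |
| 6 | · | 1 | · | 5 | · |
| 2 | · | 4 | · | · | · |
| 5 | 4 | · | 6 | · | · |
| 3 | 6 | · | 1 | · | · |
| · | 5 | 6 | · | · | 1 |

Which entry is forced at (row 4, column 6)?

Row 1, column 3: row 1 has {4, 1, 6, 2, 3} and column 3 has {4, 1, 6}, leaving only 5.
Row 2, column 2: row 2 has {1, 6, 5} and column 2 has {4, 6, 2, 5}, leaving only 3.
Row 2, column 4: row 2 has {1, 6, 5, 3} and column 4 has {4, 1, 6}, leaving only 2.
Row 2, column 6: row 2 has {1, 6, 2, 5, 3} and column 6 has {1, 6}, leaving only 4.
Row 3, column 2: row 3 has {4, 2} and column 2 has {4, 6, 2, 5, 3}, leaving only 1.
Row 3, column 5: row 3 has {4, 1, 2} and column 5 has {5, 3}, leaving only 6.
Row 5, column 3: row 5 has {1, 6, 3} and column 3 has {4, 1, 6, 5}, leaving only 2.
Row 4, column 3: row 4 has {4, 6, 5} and column 3 has {4, 1, 6, 2, 5}, leaving only 3.
Row 4 already has {4, 6, 5, 3} and column 6 already has {4, 1, 6}, so row 4, column 6 must be 2.

2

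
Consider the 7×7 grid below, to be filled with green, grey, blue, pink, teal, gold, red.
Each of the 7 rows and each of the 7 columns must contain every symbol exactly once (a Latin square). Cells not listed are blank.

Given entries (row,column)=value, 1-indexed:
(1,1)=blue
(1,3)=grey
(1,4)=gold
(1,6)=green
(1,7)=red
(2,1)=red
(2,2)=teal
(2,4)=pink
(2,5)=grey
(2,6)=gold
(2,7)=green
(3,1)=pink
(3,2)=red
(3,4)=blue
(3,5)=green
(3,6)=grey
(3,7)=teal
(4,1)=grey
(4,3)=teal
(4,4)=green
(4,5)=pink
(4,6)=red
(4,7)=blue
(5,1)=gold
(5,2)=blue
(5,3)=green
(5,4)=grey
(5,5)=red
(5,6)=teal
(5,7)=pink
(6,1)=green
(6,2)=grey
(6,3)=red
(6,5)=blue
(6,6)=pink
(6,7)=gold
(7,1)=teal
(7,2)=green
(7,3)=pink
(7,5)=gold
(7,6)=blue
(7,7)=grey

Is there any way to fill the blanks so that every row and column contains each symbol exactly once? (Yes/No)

Yes

No row or column among the givens repeats a symbol, and propagating forced cells runs into no contradiction.
One valid completion exists (for instance, blue pink grey gold teal green red / red teal blue pink grey gold green / pink red gold blue green grey teal / grey gold teal green pink red blue / gold blue green grey red teal pink / green grey red teal blue pink gold / teal green pink red gold blue grey).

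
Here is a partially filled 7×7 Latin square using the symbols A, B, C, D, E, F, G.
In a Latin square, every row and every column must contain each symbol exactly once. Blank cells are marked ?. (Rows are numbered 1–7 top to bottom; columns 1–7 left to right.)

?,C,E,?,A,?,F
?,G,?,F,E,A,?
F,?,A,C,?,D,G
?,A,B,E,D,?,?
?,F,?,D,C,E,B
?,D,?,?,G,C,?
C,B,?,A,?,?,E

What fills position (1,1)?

Row 3, column 2: row 3 has {A, C, D, F, G} and column 2 has {A, B, C, D, F, G}, leaving only E.
Row 3, column 5: row 3 has {A, C, D, E, F, G} and column 5 has {A, C, D, E, G}, leaving only B.
Row 4, column 1: row 4 has {A, B, D, E} and column 1 has {C, F}, leaving only G.
Row 4, column 6: row 4 has {A, B, D, E, G} and column 6 has {A, C, D, E}, leaving only F.
Row 4, column 7: row 4 has {A, B, D, E, F, G} and column 7 has {B, E, F, G}, leaving only C.
Row 2, column 7: row 2 has {A, E, F, G} and column 7 has {B, C, E, F, G}, leaving only D.
Row 2, column 1: row 2 has {A, D, E, F, G} and column 1 has {C, F, G}, leaving only B.
Row 1 already has {A, C, E, F} and column 1 already has {B, C, F, G}, so row 1, column 1 must be D.

D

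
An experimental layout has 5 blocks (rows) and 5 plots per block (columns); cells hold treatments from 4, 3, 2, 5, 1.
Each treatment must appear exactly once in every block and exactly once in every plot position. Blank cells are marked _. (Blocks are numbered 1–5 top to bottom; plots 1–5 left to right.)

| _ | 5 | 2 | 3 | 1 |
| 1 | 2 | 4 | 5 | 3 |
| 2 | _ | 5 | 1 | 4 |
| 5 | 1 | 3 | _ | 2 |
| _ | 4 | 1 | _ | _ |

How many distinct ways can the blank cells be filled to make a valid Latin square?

1

Block 1, plot 1: eliminating its block and plot leaves {4}.
Block 3, plot 2: eliminating its block and plot leaves {3}.
Block 4, plot 4: eliminating its block and plot leaves {4}.
Block 5, plot 1: eliminating its block and plot leaves {3}.
Block 5, plot 4: eliminating its block and plot leaves {2}.
Block 5, plot 5: eliminating its block and plot leaves {5}.
Only one assignment across all blanks avoids any block or plot repeat, giving 1 completion.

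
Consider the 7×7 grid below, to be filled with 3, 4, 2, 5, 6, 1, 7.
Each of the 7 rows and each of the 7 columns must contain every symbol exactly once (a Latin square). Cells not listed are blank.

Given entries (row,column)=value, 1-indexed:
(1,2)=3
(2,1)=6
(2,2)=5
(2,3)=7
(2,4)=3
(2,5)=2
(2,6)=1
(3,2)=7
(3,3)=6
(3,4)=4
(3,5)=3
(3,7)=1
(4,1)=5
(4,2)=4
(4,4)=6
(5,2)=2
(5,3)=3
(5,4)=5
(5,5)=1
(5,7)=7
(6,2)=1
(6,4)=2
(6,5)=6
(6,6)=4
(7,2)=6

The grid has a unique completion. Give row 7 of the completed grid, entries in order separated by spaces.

3 6 2 1 4 7 5

Row 2, column 7: row 2 has {3, 2, 5, 6, 1, 7} and column 7 has {1, 7}, leaving only 4.
Row 3, column 1: row 3 has {3, 4, 6, 1, 7} and column 1 has {5, 6}, leaving only 2.
Row 3, column 6: row 3 has {3, 4, 2, 6, 1, 7} and column 6 has {4, 1}, leaving only 5.
Row 4, column 5: row 4 has {4, 5, 6} and column 5 has {3, 2, 6, 1}, leaving only 7.
Row 5, column 1: row 5 has {3, 2, 5, 1, 7} and column 1 has {2, 5, 6}, leaving only 4.
Row 5, column 6: row 5 has {3, 4, 2, 5, 1, 7} and column 6 has {4, 5, 1}, leaving only 6.
Row 6, column 3: row 6 has {4, 2, 6, 1} and column 3 has {3, 6, 7}, leaving only 5.
Row 6, column 7: row 6 has {4, 2, 5, 6, 1} and column 7 has {4, 1, 7}, leaving only 3.
Row 4, column 7: row 4 has {4, 5, 6, 7} and column 7 has {3, 4, 1, 7}, leaving only 2.
Row 7, column 7: row 7 has {6} and column 7 has {3, 4, 2, 1, 7}, leaving only 5.
Row 7, column 5: row 7 has {5, 6} and column 5 has {3, 2, 6, 1, 7}, leaving only 4.
Row 1, column 5: row 1 has {3} and column 5 has {3, 4, 2, 6, 1, 7}, leaving only 5.
Row 1, column 7: row 1 has {3, 5} and column 7 has {3, 4, 2, 5, 1, 7}, leaving only 6.
Row 4, column 3: row 4 has {4, 2, 5, 6, 7} and column 3 has {3, 5, 6, 7}, leaving only 1.
Row 7, column 3: row 7 has {4, 5, 6} and column 3 has {3, 5, 6, 1, 7}, leaving only 2.
Row 1, column 3: row 1 has {3, 5, 6} and column 3 has {3, 2, 5, 6, 1, 7}, leaving only 4.
Row 4, column 6: row 4 has {4, 2, 5, 6, 1, 7} and column 6 has {4, 5, 6, 1}, leaving only 3.
Row 7, column 6: row 7 has {4, 2, 5, 6} and column 6 has {3, 4, 5, 6, 1}, leaving only 7.
Row 7, column 4: row 7 has {4, 2, 5, 6, 7} and column 4 has {3, 4, 2, 5, 6}, leaving only 1.
Row 7, column 1: row 7 has {4, 2, 5, 6, 1, 7} and column 1 has {4, 2, 5, 6}, leaving only 3.
So row 7 reads: 3 6 2 1 4 7 5.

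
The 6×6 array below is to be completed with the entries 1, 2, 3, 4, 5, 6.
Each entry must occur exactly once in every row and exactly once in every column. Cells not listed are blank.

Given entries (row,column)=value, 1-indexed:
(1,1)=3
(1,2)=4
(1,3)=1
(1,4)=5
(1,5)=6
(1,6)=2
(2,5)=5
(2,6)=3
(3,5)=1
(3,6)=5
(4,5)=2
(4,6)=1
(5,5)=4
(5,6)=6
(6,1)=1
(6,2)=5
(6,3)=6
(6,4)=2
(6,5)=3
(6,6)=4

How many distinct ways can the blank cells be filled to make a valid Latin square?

14

Row 2, column 1: eliminating its row and column leaves {2, 4, 6}.
Row 2, column 2: eliminating its row and column leaves {1, 2, 6}.
Row 2, column 3: eliminating its row and column leaves {2, 4}.
Row 2, column 4: eliminating its row and column leaves {1, 4, 6}.
Row 3, column 1: eliminating its row and column leaves {2, 4, 6}.
Row 3, column 2: eliminating its row and column leaves {2, 3, 6}.
Row 3, column 3: eliminating its row and column leaves {2, 3, 4}.
Row 3, column 4: eliminating its row and column leaves {3, 4, 6}.
Row 4, column 1: eliminating its row and column leaves {4, 5, 6}.
Row 4, column 2: eliminating its row and column leaves {3, 6}.
Row 4, column 3: eliminating its row and column leaves {3, 4, 5}.
Row 4, column 4: eliminating its row and column leaves {3, 4, 6}.
Row 5, column 1: eliminating its row and column leaves {2, 5}.
Row 5, column 2: eliminating its row and column leaves {1, 2, 3}.
Row 5, column 3: eliminating its row and column leaves {2, 3, 5}.
Row 5, column 4: eliminating its row and column leaves {1, 3}.
Enumerating the assignments across these blanks that avoid any row or column repeat gives 14 completions.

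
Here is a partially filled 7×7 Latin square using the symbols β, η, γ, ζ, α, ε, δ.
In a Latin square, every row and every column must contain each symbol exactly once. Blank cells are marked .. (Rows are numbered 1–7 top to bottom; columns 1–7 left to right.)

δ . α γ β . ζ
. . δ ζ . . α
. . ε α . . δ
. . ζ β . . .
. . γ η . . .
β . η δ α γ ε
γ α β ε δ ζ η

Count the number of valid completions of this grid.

Row 1, column 2: eliminating its row and column leaves {η, ε}.
Row 1, column 6: eliminating its row and column leaves {η, ε}.
Row 2, column 1: eliminating its row and column leaves {η, ε}.
Row 2, column 2: eliminating its row and column leaves {β, η, γ, ε}.
Row 2, column 5: eliminating its row and column leaves {η, γ, ε}.
Row 2, column 6: eliminating its row and column leaves {β, η, ε}.
Row 3, column 1: eliminating its row and column leaves {η, ζ}.
Row 3, column 2: eliminating its row and column leaves {β, η, γ, ζ}.
Row 3, column 5: eliminating its row and column leaves {η, γ, ζ}.
Row 3, column 6: eliminating its row and column leaves {β, η}.
Row 4, column 1: eliminating its row and column leaves {η, α, ε}.
Row 4, column 2: eliminating its row and column leaves {η, γ, ε, δ}.
Row 4, column 5: eliminating its row and column leaves {η, γ, ε}.
Row 4, column 6: eliminating its row and column leaves {η, α, ε, δ}.
Row 4, column 7: eliminating its row and column leaves {γ}.
Row 5, column 1: eliminating its row and column leaves {ζ, α, ε}.
Row 5, column 2: eliminating its row and column leaves {β, ζ, ε, δ}.
Row 5, column 5: eliminating its row and column leaves {ζ, ε}.
Row 5, column 6: eliminating its row and column leaves {β, α, ε, δ}.
Row 5, column 7: eliminating its row and column leaves {β}.
Row 6, column 2: eliminating its row and column leaves {ζ}.
Enumerating the assignments across these blanks that avoid any row or column repeat gives 6 completions.

6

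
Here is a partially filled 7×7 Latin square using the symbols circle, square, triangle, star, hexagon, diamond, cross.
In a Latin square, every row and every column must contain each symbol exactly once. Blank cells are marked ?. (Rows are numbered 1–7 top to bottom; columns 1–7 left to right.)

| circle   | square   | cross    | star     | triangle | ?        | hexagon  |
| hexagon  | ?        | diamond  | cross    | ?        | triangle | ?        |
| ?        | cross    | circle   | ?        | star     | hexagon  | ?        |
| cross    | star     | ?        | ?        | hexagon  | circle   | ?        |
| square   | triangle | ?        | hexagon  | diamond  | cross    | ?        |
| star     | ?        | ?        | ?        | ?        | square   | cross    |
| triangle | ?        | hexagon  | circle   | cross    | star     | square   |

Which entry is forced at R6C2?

hexagon

Row 1, column 6: row 1 has {circle, square, triangle, star, hexagon, cross} and column 6 has {circle, square, triangle, star, hexagon, cross}, leaving only diamond.
Row 2, column 2: row 2 has {triangle, hexagon, diamond, cross} and column 2 has {square, triangle, star, cross}, leaving only circle.
Row 2, column 5: row 2 has {circle, triangle, hexagon, diamond, cross} and column 5 has {triangle, star, hexagon, diamond, cross}, leaving only square.
Row 2, column 7: row 2 has {circle, square, triangle, hexagon, diamond, cross} and column 7 has {square, hexagon, cross}, leaving only star.
Row 3, column 1: row 3 has {circle, star, hexagon, cross} and column 1 has {circle, square, triangle, star, hexagon, cross}, leaving only diamond.
Row 3, column 7: row 3 has {circle, star, hexagon, diamond, cross} and column 7 has {square, star, hexagon, cross}, leaving only triangle.
Row 3, column 4: row 3 has {circle, triangle, star, hexagon, diamond, cross} and column 4 has {circle, star, hexagon, cross}, leaving only square.
Row 4, column 7: row 4 has {circle, star, hexagon, cross} and column 7 has {square, triangle, star, hexagon, cross}, leaving only diamond.
Row 4, column 4: row 4 has {circle, star, hexagon, diamond, cross} and column 4 has {circle, square, star, hexagon, cross}, leaving only triangle.
Row 4, column 3: row 4 has {circle, triangle, star, hexagon, diamond, cross} and column 3 has {circle, hexagon, diamond, cross}, leaving only square.
Row 5, column 3: row 5 has {square, triangle, hexagon, diamond, cross} and column 3 has {circle, square, hexagon, diamond, cross}, leaving only star.
Row 5, column 7: row 5 has {square, triangle, star, hexagon, diamond, cross} and column 7 has {square, triangle, star, hexagon, diamond, cross}, leaving only circle.
Row 6, column 3: row 6 has {square, star, cross} and column 3 has {circle, square, star, hexagon, diamond, cross}, leaving only triangle.
Row 6, column 4: row 6 has {square, triangle, star, cross} and column 4 has {circle, square, triangle, star, hexagon, cross}, leaving only diamond.
Row 6 already has {square, triangle, star, diamond, cross} and column 2 already has {circle, square, triangle, star, cross}, so row 6, column 2 must be hexagon.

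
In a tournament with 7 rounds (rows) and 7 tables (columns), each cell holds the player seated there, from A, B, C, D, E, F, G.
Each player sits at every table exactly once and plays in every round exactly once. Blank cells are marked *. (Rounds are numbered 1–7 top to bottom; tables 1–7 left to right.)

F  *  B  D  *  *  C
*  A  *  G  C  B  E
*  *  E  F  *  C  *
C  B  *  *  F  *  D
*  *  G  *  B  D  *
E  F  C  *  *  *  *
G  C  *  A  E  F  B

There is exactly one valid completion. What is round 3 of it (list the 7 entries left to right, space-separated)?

Round 2, table 1: round 2 has {A, B, C, E, G} and table 1 has {C, E, F, G}, leaving only D.
Round 2, table 3: round 2 has {A, B, C, D, E, G} and table 3 has {B, C, E, G}, leaving only F.
Round 4, table 3: round 4 has {B, C, D, F} and table 3 has {B, C, E, F, G}, leaving only A.
Round 4, table 4: round 4 has {A, B, C, D, F} and table 4 has {A, D, F, G}, leaving only E.
Round 4, table 6: round 4 has {A, B, C, D, E, F} and table 6 has {B, C, D, F}, leaving only G.
Round 5, table 1: round 5 has {B, D, G} and table 1 has {C, D, E, F, G}, leaving only A.
Round 3, table 1: round 3 has {C, E, F} and table 1 has {A, C, D, E, F, G}, leaving only B.
Round 5, table 2: round 5 has {A, B, D, G} and table 2 has {A, B, C, F}, leaving only E.
Round 1, table 2: round 1 has {B, C, D, F} and table 2 has {A, B, C, E, F}, leaving only G.
Round 3, table 2: round 3 has {B, C, E, F} and table 2 has {A, B, C, E, F, G}, leaving only D.
Round 1, table 5: round 1 has {B, C, D, F, G} and table 5 has {B, C, E, F}, leaving only A.
Round 3, table 5: round 3 has {B, C, D, E, F} and table 5 has {A, B, C, E, F}, leaving only G.
Round 3, table 7: round 3 has {B, C, D, E, F, G} and table 7 has {B, C, D, E}, leaving only A.
So round 3 reads: B D E F G C A.

B D E F G C A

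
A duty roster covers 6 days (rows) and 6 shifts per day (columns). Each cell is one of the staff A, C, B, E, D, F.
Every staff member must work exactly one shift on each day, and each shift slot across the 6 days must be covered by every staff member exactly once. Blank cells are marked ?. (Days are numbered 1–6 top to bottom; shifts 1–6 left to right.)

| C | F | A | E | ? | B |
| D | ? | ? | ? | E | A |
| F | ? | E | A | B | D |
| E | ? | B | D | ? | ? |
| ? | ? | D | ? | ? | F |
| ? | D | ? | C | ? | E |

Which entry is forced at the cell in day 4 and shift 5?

F

Day 1, shift 5: day 1 has {A, C, B, E, F} and shift 5 has {B, E}, leaving only D.
Day 3, shift 2: day 3 has {A, B, E, D, F} and shift 2 has {D, F}, leaving only C.
Day 2, shift 2: day 2 has {A, E, D} and shift 2 has {C, D, F}, leaving only B.
Day 2, shift 4: day 2 has {A, B, E, D} and shift 4 has {A, C, E, D}, leaving only F.
Day 2, shift 3: day 2 has {A, B, E, D, F} and shift 3 has {A, B, E, D}, leaving only C.
Day 4, shift 2: day 4 has {B, E, D} and shift 2 has {C, B, D, F}, leaving only A.
Day 4, shift 6: day 4 has {A, B, E, D} and shift 6 has {A, B, E, D, F}, leaving only C.
Day 4 already has {A, C, B, E, D} and shift 5 already has {B, E, D}, so day 4, shift 5 must be F.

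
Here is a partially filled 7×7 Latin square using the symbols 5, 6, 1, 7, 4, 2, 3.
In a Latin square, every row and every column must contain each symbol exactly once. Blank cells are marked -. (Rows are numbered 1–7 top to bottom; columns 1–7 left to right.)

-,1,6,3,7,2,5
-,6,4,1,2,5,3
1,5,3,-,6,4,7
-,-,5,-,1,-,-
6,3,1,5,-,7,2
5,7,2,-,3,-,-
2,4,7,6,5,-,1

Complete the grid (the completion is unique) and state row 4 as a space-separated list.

3 2 5 7 1 6 4

Row 4, column 2: row 4 has {5, 1} and column 2 has {5, 6, 1, 7, 4, 3}, leaving only 2.
Row 1, column 1: row 1 has {5, 6, 1, 7, 2, 3} and column 1 has {5, 6, 1, 2}, leaving only 4.
Row 2, column 1: row 2 has {5, 6, 1, 4, 2, 3} and column 1 has {5, 6, 1, 4, 2}, leaving only 7.
Row 4, column 1: row 4 has {5, 1, 2} and column 1 has {5, 6, 1, 7, 4, 2}, leaving only 3.
Row 4, column 6: row 4 has {5, 1, 2, 3} and column 6 has {5, 7, 4, 2}, leaving only 6.
Row 4, column 7: row 4 has {5, 6, 1, 2, 3} and column 7 has {5, 1, 7, 2, 3}, leaving only 4.
Row 4, column 4: row 4 has {5, 6, 1, 4, 2, 3} and column 4 has {5, 6, 1, 3}, leaving only 7.
So row 4 reads: 3 2 5 7 1 6 4.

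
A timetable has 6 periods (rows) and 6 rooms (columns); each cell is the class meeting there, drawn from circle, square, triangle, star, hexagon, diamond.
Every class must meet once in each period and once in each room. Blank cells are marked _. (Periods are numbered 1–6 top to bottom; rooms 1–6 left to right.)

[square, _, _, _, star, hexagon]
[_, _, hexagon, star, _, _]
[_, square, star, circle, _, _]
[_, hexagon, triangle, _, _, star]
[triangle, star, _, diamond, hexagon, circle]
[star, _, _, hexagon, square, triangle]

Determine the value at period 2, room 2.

triangle

Period 1, room 4: period 1 has {square, star, hexagon} and room 4 has {circle, star, hexagon, diamond}, leaving only triangle.
Period 3, room 6: period 3 has {circle, square, star} and room 6 has {circle, triangle, star, hexagon}, leaving only diamond.
Period 2, room 6: period 2 has {star, hexagon} and room 6 has {circle, triangle, star, hexagon, diamond}, leaving only square.
Period 3, room 1: period 3 has {circle, square, star, diamond} and room 1 has {square, triangle, star}, leaving only hexagon.
Period 3, room 5: period 3 has {circle, square, star, hexagon, diamond} and room 5 has {square, star, hexagon}, leaving only triangle.
Period 4, room 4: period 4 has {triangle, star, hexagon} and room 4 has {circle, triangle, star, hexagon, diamond}, leaving only square.
Period 5, room 3: period 5 has {circle, triangle, star, hexagon, diamond} and room 3 has {triangle, star, hexagon}, leaving only square.
Period 2, room 2 is narrowed to {circle, triangle, diamond}.
If it were circle, then period 6, room 2 would be left with no valid symbol.
If it were diamond, then period 6, room 2 would be left with no valid symbol.
So period 2, room 2 must be triangle.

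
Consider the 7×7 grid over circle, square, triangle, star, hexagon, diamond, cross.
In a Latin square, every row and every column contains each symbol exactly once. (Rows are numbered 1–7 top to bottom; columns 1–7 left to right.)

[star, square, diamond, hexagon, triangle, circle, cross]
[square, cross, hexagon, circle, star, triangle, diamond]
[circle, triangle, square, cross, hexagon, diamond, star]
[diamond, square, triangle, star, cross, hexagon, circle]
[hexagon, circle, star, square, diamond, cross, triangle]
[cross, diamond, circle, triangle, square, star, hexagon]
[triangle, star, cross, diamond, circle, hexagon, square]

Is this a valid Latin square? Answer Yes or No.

Every row is a permutation, but column 2 contains square twice (at rows 1 and 4).

No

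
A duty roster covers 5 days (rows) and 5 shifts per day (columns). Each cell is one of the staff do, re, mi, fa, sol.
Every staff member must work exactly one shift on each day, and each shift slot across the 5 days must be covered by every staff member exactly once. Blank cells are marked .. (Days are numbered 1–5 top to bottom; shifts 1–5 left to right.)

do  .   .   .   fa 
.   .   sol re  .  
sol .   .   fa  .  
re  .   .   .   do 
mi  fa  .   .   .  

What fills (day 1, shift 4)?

sol

Day 2, shift 1: day 2 has {re, sol} and shift 1 has {do, re, mi, sol}, leaving only fa.
Day 2, shift 5: day 2 has {re, fa, sol} and shift 5 has {do, fa}, leaving only mi.
Day 2, shift 2: day 2 has {re, mi, fa, sol} and shift 2 has {fa}, leaving only do.
Day 3, shift 5: day 3 has {fa, sol} and shift 5 has {do, mi, fa}, leaving only re.
Day 3, shift 2: day 3 has {re, fa, sol} and shift 2 has {do, fa}, leaving only mi.
Day 3, shift 3: day 3 has {re, mi, fa, sol} and shift 3 has {sol}, leaving only do.
Day 4, shift 2: day 4 has {do, re} and shift 2 has {do, mi, fa}, leaving only sol.
Day 1, shift 2: day 1 has {do, fa} and shift 2 has {do, mi, fa, sol}, leaving only re.
Day 1, shift 3: day 1 has {do, re, fa} and shift 3 has {do, sol}, leaving only mi.
Day 1 already has {do, re, mi, fa} and shift 4 already has {re, fa}, so day 1, shift 4 must be sol.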